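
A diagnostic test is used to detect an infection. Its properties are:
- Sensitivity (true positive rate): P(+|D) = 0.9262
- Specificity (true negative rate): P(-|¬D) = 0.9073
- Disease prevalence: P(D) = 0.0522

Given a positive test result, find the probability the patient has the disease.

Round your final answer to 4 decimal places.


Let D = has disease, + = positive test

Given:
- P(D) = 0.0522 (prevalence)
- P(+|D) = 0.9262 (sensitivity)
- P(-|¬D) = 0.9073 (specificity)
- P(+|¬D) = 0.0927 (false positive rate = 1 - specificity)

Step 1: Find P(+)
P(+) = P(+|D)P(D) + P(+|¬D)P(¬D)
     = 0.9262 × 0.0522 + 0.0927 × 0.9478
     = 0.04834764 + 0.08786106
     = 0.13620870

Step 2: Apply Bayes' theorem for P(D|+)
P(D|+) = P(+|D)P(D) / P(+)
       = 0.04834764 / 0.13620870
       = 0.3550


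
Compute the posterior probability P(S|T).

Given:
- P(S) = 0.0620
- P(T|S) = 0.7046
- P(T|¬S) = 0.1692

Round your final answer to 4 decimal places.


Bayes' theorem: P(S|T) = P(T|S) × P(S) / P(T)

Step 1: Calculate P(T) using law of total probability
P(T) = P(T|S)P(S) + P(T|¬S)P(¬S)
     = 0.7046 × 0.0620 + 0.1692 × 0.9380
     = 0.04368520 + 0.15870960
     = 0.20239480

Step 2: Apply Bayes' theorem
P(S|T) = P(T|S) × P(S) / P(T)
       = 0.04368520 / 0.20239480
       = 0.2158


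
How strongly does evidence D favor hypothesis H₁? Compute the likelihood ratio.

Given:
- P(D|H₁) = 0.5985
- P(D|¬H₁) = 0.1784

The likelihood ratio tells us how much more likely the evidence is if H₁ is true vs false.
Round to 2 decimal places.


Likelihood Ratio (LR) = P(D|H₁) / P(D|¬H₁)

LR = 0.5985 / 0.1784
   = 3.35

The evidence is 3.35 times more likely if H₁ is true than if H₁ is false.
Because LR exceeds 1, D is evidence for H₁.


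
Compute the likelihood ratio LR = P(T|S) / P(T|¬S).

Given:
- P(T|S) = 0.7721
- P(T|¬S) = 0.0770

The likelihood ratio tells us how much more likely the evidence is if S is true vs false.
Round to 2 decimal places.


Likelihood Ratio (LR) = P(T|S) / P(T|¬S)

LR = 0.7721 / 0.0770
   = 10.03

The evidence is 10.03 times more likely if S is true than if S is false.
Because LR exceeds 1, T is evidence for S.


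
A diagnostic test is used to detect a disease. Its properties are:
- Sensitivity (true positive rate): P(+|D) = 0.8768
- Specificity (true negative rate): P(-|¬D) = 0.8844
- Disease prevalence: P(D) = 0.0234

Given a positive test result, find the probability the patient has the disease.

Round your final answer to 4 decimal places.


Let D = has disease, + = positive test

Given:
- P(D) = 0.0234 (prevalence)
- P(+|D) = 0.8768 (sensitivity)
- P(-|¬D) = 0.8844 (specificity)
- P(+|¬D) = 0.1156 (false positive rate = 1 - specificity)

Step 1: Find P(+)
P(+) = P(+|D)P(D) + P(+|¬D)P(¬D)
     = 0.8768 × 0.0234 + 0.1156 × 0.9766
     = 0.02051712 + 0.11289496
     = 0.13341208

Step 2: Apply Bayes' theorem for P(D|+)
P(D|+) = P(+|D)P(D) / P(+)
       = 0.02051712 / 0.13341208
       = 0.1538


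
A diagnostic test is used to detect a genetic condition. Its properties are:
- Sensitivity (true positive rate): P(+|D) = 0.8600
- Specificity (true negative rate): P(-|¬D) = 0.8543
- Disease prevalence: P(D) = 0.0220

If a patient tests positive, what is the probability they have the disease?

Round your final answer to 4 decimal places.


Let D = has disease, + = positive test

Given:
- P(D) = 0.0220 (prevalence)
- P(+|D) = 0.8600 (sensitivity)
- P(-|¬D) = 0.8543 (specificity)
- P(+|¬D) = 0.1457 (false positive rate = 1 - specificity)

Step 1: Find P(+)
P(+) = P(+|D)P(D) + P(+|¬D)P(¬D)
     = 0.8600 × 0.0220 + 0.1457 × 0.9780
     = 0.01892000 + 0.14249460
     = 0.16141460

Step 2: Apply Bayes' theorem for P(D|+)
P(D|+) = P(+|D)P(D) / P(+)
       = 0.01892000 / 0.16141460
       = 0.1172


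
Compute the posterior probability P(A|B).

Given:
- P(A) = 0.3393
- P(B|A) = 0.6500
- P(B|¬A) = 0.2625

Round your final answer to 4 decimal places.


Bayes' theorem: P(A|B) = P(B|A) × P(A) / P(B)

Step 1: Calculate P(B) using law of total probability
P(B) = P(B|A)P(A) + P(B|¬A)P(¬A)
     = 0.6500 × 0.3393 + 0.2625 × 0.6607
     = 0.22054500 + 0.17343375
     = 0.39397875

Step 2: Apply Bayes' theorem
P(A|B) = P(B|A) × P(A) / P(B)
       = 0.22054500 / 0.39397875
       = 0.5598


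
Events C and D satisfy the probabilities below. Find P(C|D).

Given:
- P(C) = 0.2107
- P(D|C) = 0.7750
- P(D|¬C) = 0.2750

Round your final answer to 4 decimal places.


Bayes' theorem: P(C|D) = P(D|C) × P(C) / P(D)

Step 1: Calculate P(D) using law of total probability
P(D) = P(D|C)P(C) + P(D|¬C)P(¬C)
     = 0.7750 × 0.2107 + 0.2750 × 0.7893
     = 0.16329250 + 0.21705750
     = 0.38035000

Step 2: Apply Bayes' theorem
P(C|D) = P(D|C) × P(C) / P(D)
       = 0.16329250 / 0.38035000
       = 0.4293


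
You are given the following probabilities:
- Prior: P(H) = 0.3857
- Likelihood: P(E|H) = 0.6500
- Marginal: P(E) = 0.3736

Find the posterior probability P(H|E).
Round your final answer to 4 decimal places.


Using Bayes' theorem:

P(H|E) = P(E|H) × P(H) / P(E)
       = 0.6500 × 0.3857 / 0.3736
       = 0.25070500 / 0.3736
       = 0.6711

The evidence strengthens our belief in H.
Prior: 0.3857 → Posterior: 0.6711


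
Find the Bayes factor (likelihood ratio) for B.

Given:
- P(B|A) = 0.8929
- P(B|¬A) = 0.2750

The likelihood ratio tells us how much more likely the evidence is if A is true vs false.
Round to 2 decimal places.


Likelihood Ratio (LR) = P(B|A) / P(B|¬A)

LR = 0.8929 / 0.2750
   = 3.25

The evidence is 3.25 times more likely if A is true than if A is false.
Since LR > 1, the evidence supports A over ¬A.


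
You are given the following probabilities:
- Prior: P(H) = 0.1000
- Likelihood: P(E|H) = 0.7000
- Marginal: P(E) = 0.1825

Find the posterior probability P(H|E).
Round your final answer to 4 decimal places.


Using Bayes' theorem:

P(H|E) = P(E|H) × P(H) / P(E)
       = 0.7000 × 0.1000 / 0.1825
       = 0.07000000 / 0.1825
       = 0.3836

The evidence strengthens our belief in H.
Prior: 0.1000 → Posterior: 0.3836


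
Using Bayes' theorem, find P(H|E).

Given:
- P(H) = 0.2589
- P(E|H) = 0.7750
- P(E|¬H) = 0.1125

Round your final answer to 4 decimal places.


Bayes' theorem: P(H|E) = P(E|H) × P(H) / P(E)

Step 1: Calculate P(E) using law of total probability
P(E) = P(E|H)P(H) + P(E|¬H)P(¬H)
     = 0.7750 × 0.2589 + 0.1125 × 0.7411
     = 0.20064750 + 0.08337375
     = 0.28402125

Step 2: Apply Bayes' theorem
P(H|E) = P(E|H) × P(H) / P(E)
       = 0.20064750 / 0.28402125
       = 0.7065


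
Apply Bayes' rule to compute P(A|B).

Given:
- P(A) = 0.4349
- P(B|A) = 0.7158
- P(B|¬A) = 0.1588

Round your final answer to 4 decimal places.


Bayes' theorem: P(A|B) = P(B|A) × P(A) / P(B)

Step 1: Calculate P(B) using law of total probability
P(B) = P(B|A)P(A) + P(B|¬A)P(¬A)
     = 0.7158 × 0.4349 + 0.1588 × 0.5651
     = 0.31130142 + 0.08973788
     = 0.40103930

Step 2: Apply Bayes' theorem
P(A|B) = P(B|A) × P(A) / P(B)
       = 0.31130142 / 0.40103930
       = 0.7762


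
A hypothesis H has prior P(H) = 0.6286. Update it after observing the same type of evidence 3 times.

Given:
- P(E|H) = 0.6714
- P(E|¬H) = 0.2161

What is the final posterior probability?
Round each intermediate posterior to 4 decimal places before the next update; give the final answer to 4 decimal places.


Sequential Bayesian updating:

Initial prior: P(H) = 0.6286

Update 1:
  P(E) = 0.6714 × 0.6286 + 0.2161 × 0.3714 = 0.42204204 + 0.08025954 = 0.50230158
  P(H|E) = 0.42204204 / 0.50230158 = 0.8402

Update 2:
  P(E) = 0.6714 × 0.8402 + 0.2161 × 0.1598 = 0.56411028 + 0.03453278 = 0.59864306
  P(H|E) = 0.56411028 / 0.59864306 = 0.9423

Update 3:
  P(E) = 0.6714 × 0.9423 + 0.2161 × 0.0577 = 0.63266022 + 0.01246897 = 0.64512919
  P(H|E) = 0.63266022 / 0.64512919 = 0.9807

Final posterior: 0.9807


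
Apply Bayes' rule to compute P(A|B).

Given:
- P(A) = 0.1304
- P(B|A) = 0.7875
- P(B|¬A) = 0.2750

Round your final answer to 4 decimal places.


Bayes' theorem: P(A|B) = P(B|A) × P(A) / P(B)

Step 1: Calculate P(B) using law of total probability
P(B) = P(B|A)P(A) + P(B|¬A)P(¬A)
     = 0.7875 × 0.1304 + 0.2750 × 0.8696
     = 0.10269000 + 0.23914000
     = 0.34183000

Step 2: Apply Bayes' theorem
P(A|B) = P(B|A) × P(A) / P(B)
       = 0.10269000 / 0.34183000
       = 0.3004


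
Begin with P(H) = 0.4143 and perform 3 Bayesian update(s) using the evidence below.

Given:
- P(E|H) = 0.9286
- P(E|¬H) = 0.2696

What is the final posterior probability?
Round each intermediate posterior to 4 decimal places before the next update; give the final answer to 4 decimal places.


Sequential Bayesian updating:

Initial prior: P(H) = 0.4143

Update 1:
  P(E) = 0.9286 × 0.4143 + 0.2696 × 0.5857 = 0.38471898 + 0.15790472 = 0.54262370
  P(H|E) = 0.38471898 / 0.54262370 = 0.7090

Update 2:
  P(E) = 0.9286 × 0.7090 + 0.2696 × 0.2910 = 0.65837740 + 0.07845360 = 0.73683100
  P(H|E) = 0.65837740 / 0.73683100 = 0.8935

Update 3:
  P(E) = 0.9286 × 0.8935 + 0.2696 × 0.1065 = 0.82970410 + 0.02871240 = 0.85841650
  P(H|E) = 0.82970410 / 0.85841650 = 0.9666

Final posterior: 0.9666


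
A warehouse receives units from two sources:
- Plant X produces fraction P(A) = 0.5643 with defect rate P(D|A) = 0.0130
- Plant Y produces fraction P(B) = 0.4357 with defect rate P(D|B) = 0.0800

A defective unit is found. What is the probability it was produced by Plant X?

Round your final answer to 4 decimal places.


Let A = from Plant X, D = defective

Given:
- P(A) = 0.5643, P(B) = 0.4357
- P(D|A) = 0.0130, P(D|B) = 0.0800

Step 1: Find P(D)
P(D) = P(D|A)P(A) + P(D|B)P(B)
     = 0.0130 × 0.5643 + 0.0800 × 0.4357
     = 0.00733590 + 0.03485600
     = 0.04219190

Step 2: Apply Bayes' theorem
P(A|D) = P(D|A)P(A) / P(D)
       = 0.00733590 / 0.04219190
       = 0.1739


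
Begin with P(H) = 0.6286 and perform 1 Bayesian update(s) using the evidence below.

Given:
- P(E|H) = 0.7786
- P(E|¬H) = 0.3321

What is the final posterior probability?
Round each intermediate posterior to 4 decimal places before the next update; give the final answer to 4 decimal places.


Sequential Bayesian updating:

Initial prior: P(H) = 0.6286

Update 1:
  P(E) = 0.7786 × 0.6286 + 0.3321 × 0.3714 = 0.48942796 + 0.12334194 = 0.61276990
  P(H|E) = 0.48942796 / 0.61276990 = 0.7987

Final posterior: 0.7987


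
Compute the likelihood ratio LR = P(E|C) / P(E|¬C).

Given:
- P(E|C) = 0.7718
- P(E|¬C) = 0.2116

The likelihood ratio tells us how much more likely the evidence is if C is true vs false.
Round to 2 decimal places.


Likelihood Ratio (LR) = P(E|C) / P(E|¬C)

LR = 0.7718 / 0.2116
   = 3.65

The evidence is 3.65 times more likely if C is true than if C is false.
Since LR > 1, the evidence supports C over ¬C.


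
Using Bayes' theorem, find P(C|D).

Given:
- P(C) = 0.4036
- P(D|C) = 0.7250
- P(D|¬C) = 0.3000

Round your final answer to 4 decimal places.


Bayes' theorem: P(C|D) = P(D|C) × P(C) / P(D)

Step 1: Calculate P(D) using law of total probability
P(D) = P(D|C)P(C) + P(D|¬C)P(¬C)
     = 0.7250 × 0.4036 + 0.3000 × 0.5964
     = 0.29261000 + 0.17892000
     = 0.47153000

Step 2: Apply Bayes' theorem
P(C|D) = P(D|C) × P(C) / P(D)
       = 0.29261000 / 0.47153000
       = 0.6206


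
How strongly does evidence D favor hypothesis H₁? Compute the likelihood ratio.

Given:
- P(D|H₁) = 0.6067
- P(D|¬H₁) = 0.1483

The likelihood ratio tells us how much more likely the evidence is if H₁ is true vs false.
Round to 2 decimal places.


Likelihood Ratio (LR) = P(D|H₁) / P(D|¬H₁)

LR = 0.6067 / 0.1483
   = 4.09

The evidence is 4.09 times more likely if H₁ is true than if H₁ is false.
Because LR exceeds 1, D is evidence for H₁.


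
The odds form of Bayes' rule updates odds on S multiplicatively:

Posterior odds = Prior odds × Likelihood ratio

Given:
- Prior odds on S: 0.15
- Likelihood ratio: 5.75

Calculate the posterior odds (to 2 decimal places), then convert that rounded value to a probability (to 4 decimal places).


Step 1: Calculate posterior odds
Posterior odds = Prior odds × LR
               = 0.15 × 5.75
               = 0.86

Step 2: Convert to probability
P(S|E) = Posterior odds / (1 + Posterior odds)
       = 0.86 / (1 + 0.86)
       = 0.86 / 1.86
       = 0.4624

The evidence increased P(S) from 0.1304 to 0.4624.


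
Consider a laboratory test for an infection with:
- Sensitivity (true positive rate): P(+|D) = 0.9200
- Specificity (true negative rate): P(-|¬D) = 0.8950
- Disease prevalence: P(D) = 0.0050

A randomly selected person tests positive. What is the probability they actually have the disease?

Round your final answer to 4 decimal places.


Let D = has disease, + = positive test

Given:
- P(D) = 0.0050 (prevalence)
- P(+|D) = 0.9200 (sensitivity)
- P(-|¬D) = 0.8950 (specificity)
- P(+|¬D) = 0.1050 (false positive rate = 1 - specificity)

Step 1: Find P(+)
P(+) = P(+|D)P(D) + P(+|¬D)P(¬D)
     = 0.9200 × 0.0050 + 0.1050 × 0.9950
     = 0.00460000 + 0.10447500
     = 0.10907500

Step 2: Apply Bayes' theorem for P(D|+)
P(D|+) = P(+|D)P(D) / P(+)
       = 0.00460000 / 0.10907500
       = 0.0422


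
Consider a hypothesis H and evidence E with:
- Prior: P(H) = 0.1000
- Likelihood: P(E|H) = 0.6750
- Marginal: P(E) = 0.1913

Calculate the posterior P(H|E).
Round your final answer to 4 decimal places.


Using Bayes' theorem:

P(H|E) = P(E|H) × P(H) / P(E)
       = 0.6750 × 0.1000 / 0.1913
       = 0.06750000 / 0.1913
       = 0.3528

The evidence strengthens our belief in H.
Prior: 0.1000 → Posterior: 0.3528


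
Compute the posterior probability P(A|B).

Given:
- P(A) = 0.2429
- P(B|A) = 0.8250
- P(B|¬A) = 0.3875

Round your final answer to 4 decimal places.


Bayes' theorem: P(A|B) = P(B|A) × P(A) / P(B)

Step 1: Calculate P(B) using law of total probability
P(B) = P(B|A)P(A) + P(B|¬A)P(¬A)
     = 0.8250 × 0.2429 + 0.3875 × 0.7571
     = 0.20039250 + 0.29337625
     = 0.49376875

Step 2: Apply Bayes' theorem
P(A|B) = P(B|A) × P(A) / P(B)
       = 0.20039250 / 0.49376875
       = 0.4058


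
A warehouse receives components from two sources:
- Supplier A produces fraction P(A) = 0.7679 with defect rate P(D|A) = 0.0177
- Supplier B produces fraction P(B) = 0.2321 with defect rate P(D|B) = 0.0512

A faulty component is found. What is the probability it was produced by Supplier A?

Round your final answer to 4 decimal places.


Let A = from Supplier A, D = faulty

Given:
- P(A) = 0.7679, P(B) = 0.2321
- P(D|A) = 0.0177, P(D|B) = 0.0512

Step 1: Find P(D)
P(D) = P(D|A)P(A) + P(D|B)P(B)
     = 0.0177 × 0.7679 + 0.0512 × 0.2321
     = 0.01359183 + 0.01188352
     = 0.02547535

Step 2: Apply Bayes' theorem
P(A|D) = P(D|A)P(A) / P(D)
       = 0.01359183 / 0.02547535
       = 0.5335


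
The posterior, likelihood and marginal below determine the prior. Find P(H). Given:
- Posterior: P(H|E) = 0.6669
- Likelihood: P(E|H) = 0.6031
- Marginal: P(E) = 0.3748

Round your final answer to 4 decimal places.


From Bayes' theorem: P(H|E) = P(E|H) × P(H) / P(E)

Rearranging for P(H):
P(H) = P(H|E) × P(E) / P(E|H)
     = 0.6669 × 0.3748 / 0.6031
     = 0.24995412 / 0.6031
     = 0.4144


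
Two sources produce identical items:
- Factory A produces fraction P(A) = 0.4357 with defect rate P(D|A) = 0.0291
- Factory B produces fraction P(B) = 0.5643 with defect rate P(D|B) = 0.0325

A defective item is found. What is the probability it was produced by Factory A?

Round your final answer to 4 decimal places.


Let A = from Factory A, D = defective

Given:
- P(A) = 0.4357, P(B) = 0.5643
- P(D|A) = 0.0291, P(D|B) = 0.0325

Step 1: Find P(D)
P(D) = P(D|A)P(A) + P(D|B)P(B)
     = 0.0291 × 0.4357 + 0.0325 × 0.5643
     = 0.01267887 + 0.01833975
     = 0.03101862

Step 2: Apply Bayes' theorem
P(A|D) = P(D|A)P(A) / P(D)
       = 0.01267887 / 0.03101862
       = 0.4088


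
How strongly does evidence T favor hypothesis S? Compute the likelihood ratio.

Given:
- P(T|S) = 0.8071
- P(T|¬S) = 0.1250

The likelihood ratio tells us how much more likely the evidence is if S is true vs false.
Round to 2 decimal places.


Likelihood Ratio (LR) = P(T|S) / P(T|¬S)

LR = 0.8071 / 0.1250
   = 6.46

The evidence is 6.46 times more likely if S is true than if S is false.
Because LR exceeds 1, T is evidence for S.


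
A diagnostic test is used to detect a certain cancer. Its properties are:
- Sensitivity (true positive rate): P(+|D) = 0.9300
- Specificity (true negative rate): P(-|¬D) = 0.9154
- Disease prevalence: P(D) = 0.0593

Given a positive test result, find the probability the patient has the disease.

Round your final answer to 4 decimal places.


Let D = has disease, + = positive test

Given:
- P(D) = 0.0593 (prevalence)
- P(+|D) = 0.9300 (sensitivity)
- P(-|¬D) = 0.9154 (specificity)
- P(+|¬D) = 0.0846 (false positive rate = 1 - specificity)

Step 1: Find P(+)
P(+) = P(+|D)P(D) + P(+|¬D)P(¬D)
     = 0.9300 × 0.0593 + 0.0846 × 0.9407
     = 0.05514900 + 0.07958322
     = 0.13473222

Step 2: Apply Bayes' theorem for P(D|+)
P(D|+) = P(+|D)P(D) / P(+)
       = 0.05514900 / 0.13473222
       = 0.4093


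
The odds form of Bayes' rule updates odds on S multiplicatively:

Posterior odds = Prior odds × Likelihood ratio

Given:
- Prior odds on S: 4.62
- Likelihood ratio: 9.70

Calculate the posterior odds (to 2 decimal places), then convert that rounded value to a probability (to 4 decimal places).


Step 1: Calculate posterior odds
Posterior odds = Prior odds × LR
               = 4.62 × 9.70
               = 44.81

Step 2: Convert to probability
P(S|E) = Posterior odds / (1 + Posterior odds)
       = 44.81 / (1 + 44.81)
       = 44.81 / 45.81
       = 0.9782

The evidence increased P(S) from 0.8221 to 0.9782.


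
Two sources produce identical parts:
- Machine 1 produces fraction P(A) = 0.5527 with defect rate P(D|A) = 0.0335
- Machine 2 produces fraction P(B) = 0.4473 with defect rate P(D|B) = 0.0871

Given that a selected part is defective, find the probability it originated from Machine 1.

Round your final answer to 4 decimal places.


Let A = from Machine 1, D = defective

Given:
- P(A) = 0.5527, P(B) = 0.4473
- P(D|A) = 0.0335, P(D|B) = 0.0871

Step 1: Find P(D)
P(D) = P(D|A)P(A) + P(D|B)P(B)
     = 0.0335 × 0.5527 + 0.0871 × 0.4473
     = 0.01851545 + 0.03895983
     = 0.05747528

Step 2: Apply Bayes' theorem
P(A|D) = P(D|A)P(A) / P(D)
       = 0.01851545 / 0.05747528
       = 0.3221


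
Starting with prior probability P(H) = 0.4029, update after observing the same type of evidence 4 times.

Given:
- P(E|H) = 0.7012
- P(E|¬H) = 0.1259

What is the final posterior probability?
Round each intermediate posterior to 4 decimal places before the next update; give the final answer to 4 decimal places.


Sequential Bayesian updating:

Initial prior: P(H) = 0.4029

Update 1:
  P(E) = 0.7012 × 0.4029 + 0.1259 × 0.5971 = 0.28251348 + 0.07517489 = 0.35768837
  P(H|E) = 0.28251348 / 0.35768837 = 0.7898

Update 2:
  P(E) = 0.7012 × 0.7898 + 0.1259 × 0.2102 = 0.55380776 + 0.02646418 = 0.58027194
  P(H|E) = 0.55380776 / 0.58027194 = 0.9544

Update 3:
  P(E) = 0.7012 × 0.9544 + 0.1259 × 0.0456 = 0.66922528 + 0.00574104 = 0.67496632
  P(H|E) = 0.66922528 / 0.67496632 = 0.9915

Update 4:
  P(E) = 0.7012 × 0.9915 + 0.1259 × 0.0085 = 0.69523980 + 0.00107015 = 0.69630995
  P(H|E) = 0.69523980 / 0.69630995 = 0.9985

Final posterior: 0.9985


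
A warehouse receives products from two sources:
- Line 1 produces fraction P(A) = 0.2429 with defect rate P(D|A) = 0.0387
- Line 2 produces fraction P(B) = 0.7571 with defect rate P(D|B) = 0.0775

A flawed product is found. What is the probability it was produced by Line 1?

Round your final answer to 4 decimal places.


Let A = from Line 1, D = flawed

Given:
- P(A) = 0.2429, P(B) = 0.7571
- P(D|A) = 0.0387, P(D|B) = 0.0775

Step 1: Find P(D)
P(D) = P(D|A)P(A) + P(D|B)P(B)
     = 0.0387 × 0.2429 + 0.0775 × 0.7571
     = 0.00940023 + 0.05867525
     = 0.06807548

Step 2: Apply Bayes' theorem
P(A|D) = P(D|A)P(A) / P(D)
       = 0.00940023 / 0.06807548
       = 0.1381


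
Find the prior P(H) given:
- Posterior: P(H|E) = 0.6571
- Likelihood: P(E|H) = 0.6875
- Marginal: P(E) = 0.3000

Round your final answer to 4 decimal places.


From Bayes' theorem: P(H|E) = P(E|H) × P(H) / P(E)

Rearranging for P(H):
P(H) = P(H|E) × P(E) / P(E|H)
     = 0.6571 × 0.3000 / 0.6875
     = 0.19713000 / 0.6875
     = 0.2867


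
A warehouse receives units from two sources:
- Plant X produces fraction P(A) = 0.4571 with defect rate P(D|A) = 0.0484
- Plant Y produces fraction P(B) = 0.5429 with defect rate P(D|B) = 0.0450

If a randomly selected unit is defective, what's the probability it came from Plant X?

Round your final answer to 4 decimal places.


Let A = from Plant X, D = defective

Given:
- P(A) = 0.4571, P(B) = 0.5429
- P(D|A) = 0.0484, P(D|B) = 0.0450

Step 1: Find P(D)
P(D) = P(D|A)P(A) + P(D|B)P(B)
     = 0.0484 × 0.4571 + 0.0450 × 0.5429
     = 0.02212364 + 0.02443050
     = 0.04655414

Step 2: Apply Bayes' theorem
P(A|D) = P(D|A)P(A) / P(D)
       = 0.02212364 / 0.04655414
       = 0.4752


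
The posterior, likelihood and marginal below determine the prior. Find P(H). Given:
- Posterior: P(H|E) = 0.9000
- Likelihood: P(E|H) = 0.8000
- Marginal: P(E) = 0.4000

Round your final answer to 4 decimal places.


From Bayes' theorem: P(H|E) = P(E|H) × P(H) / P(E)

Rearranging for P(H):
P(H) = P(H|E) × P(E) / P(E|H)
     = 0.9000 × 0.4000 / 0.8000
     = 0.36000000 / 0.8000
     = 0.4500


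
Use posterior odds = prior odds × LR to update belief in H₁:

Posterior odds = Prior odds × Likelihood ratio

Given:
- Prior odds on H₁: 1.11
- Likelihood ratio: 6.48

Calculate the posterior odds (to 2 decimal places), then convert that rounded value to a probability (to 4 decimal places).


Step 1: Calculate posterior odds
Posterior odds = Prior odds × LR
               = 1.11 × 6.48
               = 7.19

Step 2: Convert to probability
P(H₁|E) = Posterior odds / (1 + Posterior odds)
       = 7.19 / (1 + 7.19)
       = 7.19 / 8.19
       = 0.8779

The evidence increased P(H₁) from 0.5261 to 0.8779.


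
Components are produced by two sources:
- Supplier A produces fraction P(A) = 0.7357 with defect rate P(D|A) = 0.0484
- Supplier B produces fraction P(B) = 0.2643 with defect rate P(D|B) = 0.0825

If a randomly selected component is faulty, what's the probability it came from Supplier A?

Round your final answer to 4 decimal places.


Let A = from Supplier A, D = faulty

Given:
- P(A) = 0.7357, P(B) = 0.2643
- P(D|A) = 0.0484, P(D|B) = 0.0825

Step 1: Find P(D)
P(D) = P(D|A)P(A) + P(D|B)P(B)
     = 0.0484 × 0.7357 + 0.0825 × 0.2643
     = 0.03560788 + 0.02180475
     = 0.05741263

Step 2: Apply Bayes' theorem
P(A|D) = P(D|A)P(A) / P(D)
       = 0.03560788 / 0.05741263
       = 0.6202


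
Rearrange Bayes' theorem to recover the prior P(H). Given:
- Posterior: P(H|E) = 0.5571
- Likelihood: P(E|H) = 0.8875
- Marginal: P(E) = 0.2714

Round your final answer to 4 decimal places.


From Bayes' theorem: P(H|E) = P(E|H) × P(H) / P(E)

Rearranging for P(H):
P(H) = P(H|E) × P(E) / P(E|H)
     = 0.5571 × 0.2714 / 0.8875
     = 0.15119694 / 0.8875
     = 0.1704


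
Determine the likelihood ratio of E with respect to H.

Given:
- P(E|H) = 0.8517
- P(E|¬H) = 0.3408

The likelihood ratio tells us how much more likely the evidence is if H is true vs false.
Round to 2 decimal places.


Likelihood Ratio (LR) = P(E|H) / P(E|¬H)

LR = 0.8517 / 0.3408
   = 2.50

The evidence is 2.50 times more likely if H is true than if H is false.
LR > 1, so observing E raises the odds in favor of H.


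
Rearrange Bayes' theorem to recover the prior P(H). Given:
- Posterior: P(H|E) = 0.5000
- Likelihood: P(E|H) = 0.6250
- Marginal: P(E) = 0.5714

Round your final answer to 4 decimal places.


From Bayes' theorem: P(H|E) = P(E|H) × P(H) / P(E)

Rearranging for P(H):
P(H) = P(H|E) × P(E) / P(E|H)
     = 0.5000 × 0.5714 / 0.6250
     = 0.28570000 / 0.6250
     = 0.4571


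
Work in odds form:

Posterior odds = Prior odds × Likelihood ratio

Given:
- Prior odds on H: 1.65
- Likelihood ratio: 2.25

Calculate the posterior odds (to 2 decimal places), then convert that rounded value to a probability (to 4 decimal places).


Step 1: Calculate posterior odds
Posterior odds = Prior odds × LR
               = 1.65 × 2.25
               = 3.71

Step 2: Convert to probability
P(H|E) = Posterior odds / (1 + Posterior odds)
       = 3.71 / (1 + 3.71)
       = 3.71 / 4.71
       = 0.7877

The evidence increased P(H) from 0.6226 to 0.7877.


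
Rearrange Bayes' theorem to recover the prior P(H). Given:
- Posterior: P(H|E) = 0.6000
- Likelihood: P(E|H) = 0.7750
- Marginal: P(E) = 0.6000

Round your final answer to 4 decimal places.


From Bayes' theorem: P(H|E) = P(E|H) × P(H) / P(E)

Rearranging for P(H):
P(H) = P(H|E) × P(E) / P(E|H)
     = 0.6000 × 0.6000 / 0.7750
     = 0.36000000 / 0.7750
     = 0.4645


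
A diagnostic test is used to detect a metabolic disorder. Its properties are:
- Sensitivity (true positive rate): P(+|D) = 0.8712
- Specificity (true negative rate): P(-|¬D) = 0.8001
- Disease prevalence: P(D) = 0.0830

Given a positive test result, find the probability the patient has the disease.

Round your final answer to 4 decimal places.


Let D = has disease, + = positive test

Given:
- P(D) = 0.0830 (prevalence)
- P(+|D) = 0.8712 (sensitivity)
- P(-|¬D) = 0.8001 (specificity)
- P(+|¬D) = 0.1999 (false positive rate = 1 - specificity)

Step 1: Find P(+)
P(+) = P(+|D)P(D) + P(+|¬D)P(¬D)
     = 0.8712 × 0.0830 + 0.1999 × 0.9170
     = 0.07230960 + 0.18330830
     = 0.25561790

Step 2: Apply Bayes' theorem for P(D|+)
P(D|+) = P(+|D)P(D) / P(+)
       = 0.07230960 / 0.25561790
       = 0.2829


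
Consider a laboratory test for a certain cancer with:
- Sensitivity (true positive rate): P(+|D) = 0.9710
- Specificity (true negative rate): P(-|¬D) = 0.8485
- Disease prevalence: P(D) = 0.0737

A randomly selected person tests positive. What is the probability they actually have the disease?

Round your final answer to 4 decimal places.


Let D = has disease, + = positive test

Given:
- P(D) = 0.0737 (prevalence)
- P(+|D) = 0.9710 (sensitivity)
- P(-|¬D) = 0.8485 (specificity)
- P(+|¬D) = 0.1515 (false positive rate = 1 - specificity)

Step 1: Find P(+)
P(+) = P(+|D)P(D) + P(+|¬D)P(¬D)
     = 0.9710 × 0.0737 + 0.1515 × 0.9263
     = 0.07156270 + 0.14033445
     = 0.21189715

Step 2: Apply Bayes' theorem for P(D|+)
P(D|+) = P(+|D)P(D) / P(+)
       = 0.07156270 / 0.21189715
       = 0.3377


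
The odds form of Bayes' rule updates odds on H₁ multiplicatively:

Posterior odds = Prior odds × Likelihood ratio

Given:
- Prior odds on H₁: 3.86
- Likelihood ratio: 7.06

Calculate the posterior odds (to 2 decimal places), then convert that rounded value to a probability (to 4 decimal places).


Step 1: Calculate posterior odds
Posterior odds = Prior odds × LR
               = 3.86 × 7.06
               = 27.25

Step 2: Convert to probability
P(H₁|E) = Posterior odds / (1 + Posterior odds)
       = 27.25 / (1 + 27.25)
       = 27.25 / 28.25
       = 0.9646

The evidence increased P(H₁) from 0.7942 to 0.9646.


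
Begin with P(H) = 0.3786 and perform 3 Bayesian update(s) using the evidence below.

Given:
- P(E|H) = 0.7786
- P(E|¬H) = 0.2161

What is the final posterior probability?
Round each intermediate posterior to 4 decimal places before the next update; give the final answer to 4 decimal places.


Sequential Bayesian updating:

Initial prior: P(H) = 0.3786

Update 1:
  P(E) = 0.7786 × 0.3786 + 0.2161 × 0.6214 = 0.29477796 + 0.13428454 = 0.42906250
  P(H|E) = 0.29477796 / 0.42906250 = 0.6870

Update 2:
  P(E) = 0.7786 × 0.6870 + 0.2161 × 0.3130 = 0.53489820 + 0.06763930 = 0.60253750
  P(H|E) = 0.53489820 / 0.60253750 = 0.8877

Update 3:
  P(E) = 0.7786 × 0.8877 + 0.2161 × 0.1123 = 0.69116322 + 0.02426803 = 0.71543125
  P(H|E) = 0.69116322 / 0.71543125 = 0.9661

Final posterior: 0.9661


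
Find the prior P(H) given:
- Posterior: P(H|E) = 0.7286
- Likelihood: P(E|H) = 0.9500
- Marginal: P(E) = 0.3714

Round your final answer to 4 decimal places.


From Bayes' theorem: P(H|E) = P(E|H) × P(H) / P(E)

Rearranging for P(H):
P(H) = P(H|E) × P(E) / P(E|H)
     = 0.7286 × 0.3714 / 0.9500
     = 0.27060204 / 0.9500
     = 0.2848


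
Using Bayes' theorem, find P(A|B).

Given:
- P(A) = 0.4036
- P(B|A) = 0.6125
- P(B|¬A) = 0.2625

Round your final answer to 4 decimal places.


Bayes' theorem: P(A|B) = P(B|A) × P(A) / P(B)

Step 1: Calculate P(B) using law of total probability
P(B) = P(B|A)P(A) + P(B|¬A)P(¬A)
     = 0.6125 × 0.4036 + 0.2625 × 0.5964
     = 0.24720500 + 0.15655500
     = 0.40376000

Step 2: Apply Bayes' theorem
P(A|B) = P(B|A) × P(A) / P(B)
       = 0.24720500 / 0.40376000
       = 0.6123


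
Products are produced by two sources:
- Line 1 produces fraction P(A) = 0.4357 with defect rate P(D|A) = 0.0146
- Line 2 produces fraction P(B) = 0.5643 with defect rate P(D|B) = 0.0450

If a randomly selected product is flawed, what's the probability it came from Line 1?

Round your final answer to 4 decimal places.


Let A = from Line 1, D = flawed

Given:
- P(A) = 0.4357, P(B) = 0.5643
- P(D|A) = 0.0146, P(D|B) = 0.0450

Step 1: Find P(D)
P(D) = P(D|A)P(A) + P(D|B)P(B)
     = 0.0146 × 0.4357 + 0.0450 × 0.5643
     = 0.00636122 + 0.02539350
     = 0.03175472

Step 2: Apply Bayes' theorem
P(A|D) = P(D|A)P(A) / P(D)
       = 0.00636122 / 0.03175472
       = 0.2003


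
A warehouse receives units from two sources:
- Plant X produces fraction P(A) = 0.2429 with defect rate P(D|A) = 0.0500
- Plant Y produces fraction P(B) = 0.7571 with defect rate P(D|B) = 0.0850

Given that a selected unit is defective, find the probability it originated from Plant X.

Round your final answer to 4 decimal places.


Let A = from Plant X, D = defective

Given:
- P(A) = 0.2429, P(B) = 0.7571
- P(D|A) = 0.0500, P(D|B) = 0.0850

Step 1: Find P(D)
P(D) = P(D|A)P(A) + P(D|B)P(B)
     = 0.0500 × 0.2429 + 0.0850 × 0.7571
     = 0.01214500 + 0.06435350
     = 0.07649850

Step 2: Apply Bayes' theorem
P(A|D) = P(D|A)P(A) / P(D)
       = 0.01214500 / 0.07649850
       = 0.1588


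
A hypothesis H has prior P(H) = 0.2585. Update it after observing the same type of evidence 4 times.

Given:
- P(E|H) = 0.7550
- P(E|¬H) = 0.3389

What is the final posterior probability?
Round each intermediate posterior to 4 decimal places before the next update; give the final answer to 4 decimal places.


Sequential Bayesian updating:

Initial prior: P(H) = 0.2585

Update 1:
  P(E) = 0.7550 × 0.2585 + 0.3389 × 0.7415 = 0.19516750 + 0.25129435 = 0.44646185
  P(H|E) = 0.19516750 / 0.44646185 = 0.4371

Update 2:
  P(E) = 0.7550 × 0.4371 + 0.3389 × 0.5629 = 0.33001050 + 0.19076681 = 0.52077731
  P(H|E) = 0.33001050 / 0.52077731 = 0.6337

Update 3:
  P(E) = 0.7550 × 0.6337 + 0.3389 × 0.3663 = 0.47844350 + 0.12413907 = 0.60258257
  P(H|E) = 0.47844350 / 0.60258257 = 0.7940

Update 4:
  P(E) = 0.7550 × 0.7940 + 0.3389 × 0.2060 = 0.59947000 + 0.06981340 = 0.66928340
  P(H|E) = 0.59947000 / 0.66928340 = 0.8957

Final posterior: 0.8957


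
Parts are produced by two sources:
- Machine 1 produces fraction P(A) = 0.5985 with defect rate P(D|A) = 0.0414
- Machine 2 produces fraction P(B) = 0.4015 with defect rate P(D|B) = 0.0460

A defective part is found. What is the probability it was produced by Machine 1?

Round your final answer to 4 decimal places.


Let A = from Machine 1, D = defective

Given:
- P(A) = 0.5985, P(B) = 0.4015
- P(D|A) = 0.0414, P(D|B) = 0.0460

Step 1: Find P(D)
P(D) = P(D|A)P(A) + P(D|B)P(B)
     = 0.0414 × 0.5985 + 0.0460 × 0.4015
     = 0.02477790 + 0.01846900
     = 0.04324690

Step 2: Apply Bayes' theorem
P(A|D) = P(D|A)P(A) / P(D)
       = 0.02477790 / 0.04324690
       = 0.5729


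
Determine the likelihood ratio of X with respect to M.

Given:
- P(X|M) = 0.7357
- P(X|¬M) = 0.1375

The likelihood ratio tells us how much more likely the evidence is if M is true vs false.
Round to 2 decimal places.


Likelihood Ratio (LR) = P(X|M) / P(X|¬M)

LR = 0.7357 / 0.1375
   = 5.35

The evidence is 5.35 times more likely if M is true than if M is false.
Since LR > 1, the evidence supports M over ¬M.


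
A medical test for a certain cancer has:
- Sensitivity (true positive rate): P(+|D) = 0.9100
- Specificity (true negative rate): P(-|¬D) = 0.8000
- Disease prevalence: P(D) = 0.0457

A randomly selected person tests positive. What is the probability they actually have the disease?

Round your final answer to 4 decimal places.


Let D = has disease, + = positive test

Given:
- P(D) = 0.0457 (prevalence)
- P(+|D) = 0.9100 (sensitivity)
- P(-|¬D) = 0.8000 (specificity)
- P(+|¬D) = 0.2000 (false positive rate = 1 - specificity)

Step 1: Find P(+)
P(+) = P(+|D)P(D) + P(+|¬D)P(¬D)
     = 0.9100 × 0.0457 + 0.2000 × 0.9543
     = 0.04158700 + 0.19086000
     = 0.23244700

Step 2: Apply Bayes' theorem for P(D|+)
P(D|+) = P(+|D)P(D) / P(+)
       = 0.04158700 / 0.23244700
       = 0.1789


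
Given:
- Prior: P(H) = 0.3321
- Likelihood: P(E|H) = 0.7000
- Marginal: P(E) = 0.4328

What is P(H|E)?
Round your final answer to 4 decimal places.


Using Bayes' theorem:

P(H|E) = P(E|H) × P(H) / P(E)
       = 0.7000 × 0.3321 / 0.4328
       = 0.23247000 / 0.4328
       = 0.5371

The evidence strengthens our belief in H.
Prior: 0.3321 → Posterior: 0.5371


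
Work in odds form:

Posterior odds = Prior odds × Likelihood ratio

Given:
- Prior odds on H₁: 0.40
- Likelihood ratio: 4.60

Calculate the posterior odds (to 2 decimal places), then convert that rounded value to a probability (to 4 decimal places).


Step 1: Calculate posterior odds
Posterior odds = Prior odds × LR
               = 0.40 × 4.60
               = 1.84

Step 2: Convert to probability
P(H₁|E) = Posterior odds / (1 + Posterior odds)
       = 1.84 / (1 + 1.84)
       = 1.84 / 2.84
       = 0.6479

The evidence increased P(H₁) from 0.2857 to 0.6479.


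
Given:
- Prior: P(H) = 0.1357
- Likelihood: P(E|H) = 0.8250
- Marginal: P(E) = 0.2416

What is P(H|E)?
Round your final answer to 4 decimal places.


Using Bayes' theorem:

P(H|E) = P(E|H) × P(H) / P(E)
       = 0.8250 × 0.1357 / 0.2416
       = 0.11195250 / 0.2416
       = 0.4634

The evidence strengthens our belief in H.
Prior: 0.1357 → Posterior: 0.4634


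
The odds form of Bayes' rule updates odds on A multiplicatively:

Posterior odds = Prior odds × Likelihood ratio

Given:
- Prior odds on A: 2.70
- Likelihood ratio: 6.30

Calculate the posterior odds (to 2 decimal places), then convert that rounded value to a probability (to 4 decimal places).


Step 1: Calculate posterior odds
Posterior odds = Prior odds × LR
               = 2.70 × 6.30
               = 17.01

Step 2: Convert to probability
P(A|E) = Posterior odds / (1 + Posterior odds)
       = 17.01 / (1 + 17.01)
       = 17.01 / 18.01
       = 0.9445

The evidence increased P(A) from 0.7297 to 0.9445.


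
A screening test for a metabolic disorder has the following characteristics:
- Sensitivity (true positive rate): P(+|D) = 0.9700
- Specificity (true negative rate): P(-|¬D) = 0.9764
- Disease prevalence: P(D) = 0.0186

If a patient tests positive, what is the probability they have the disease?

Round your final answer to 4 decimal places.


Let D = has disease, + = positive test

Given:
- P(D) = 0.0186 (prevalence)
- P(+|D) = 0.9700 (sensitivity)
- P(-|¬D) = 0.9764 (specificity)
- P(+|¬D) = 0.0236 (false positive rate = 1 - specificity)

Step 1: Find P(+)
P(+) = P(+|D)P(D) + P(+|¬D)P(¬D)
     = 0.9700 × 0.0186 + 0.0236 × 0.9814
     = 0.01804200 + 0.02316104
     = 0.04120304

Step 2: Apply Bayes' theorem for P(D|+)
P(D|+) = P(+|D)P(D) / P(+)
       = 0.01804200 / 0.04120304
       = 0.4379


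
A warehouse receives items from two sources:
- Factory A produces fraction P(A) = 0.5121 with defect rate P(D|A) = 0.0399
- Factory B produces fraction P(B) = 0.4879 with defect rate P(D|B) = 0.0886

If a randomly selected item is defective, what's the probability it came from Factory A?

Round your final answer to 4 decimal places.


Let A = from Factory A, D = defective

Given:
- P(A) = 0.5121, P(B) = 0.4879
- P(D|A) = 0.0399, P(D|B) = 0.0886

Step 1: Find P(D)
P(D) = P(D|A)P(A) + P(D|B)P(B)
     = 0.0399 × 0.5121 + 0.0886 × 0.4879
     = 0.02043279 + 0.04322794
     = 0.06366073

Step 2: Apply Bayes' theorem
P(A|D) = P(D|A)P(A) / P(D)
       = 0.02043279 / 0.06366073
       = 0.3210


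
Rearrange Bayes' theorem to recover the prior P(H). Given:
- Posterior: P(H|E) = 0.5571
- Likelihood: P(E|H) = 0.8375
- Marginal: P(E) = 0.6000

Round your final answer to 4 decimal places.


From Bayes' theorem: P(H|E) = P(E|H) × P(H) / P(E)

Rearranging for P(H):
P(H) = P(H|E) × P(E) / P(E|H)
     = 0.5571 × 0.6000 / 0.8375
     = 0.33426000 / 0.8375
     = 0.3991


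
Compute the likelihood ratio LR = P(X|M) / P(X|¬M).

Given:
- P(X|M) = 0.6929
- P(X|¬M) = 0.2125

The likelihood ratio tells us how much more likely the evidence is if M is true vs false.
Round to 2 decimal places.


Likelihood Ratio (LR) = P(X|M) / P(X|¬M)

LR = 0.6929 / 0.2125
   = 3.26

The evidence is 3.26 times more likely if M is true than if M is false.
Since LR > 1, the evidence supports M over ¬M.


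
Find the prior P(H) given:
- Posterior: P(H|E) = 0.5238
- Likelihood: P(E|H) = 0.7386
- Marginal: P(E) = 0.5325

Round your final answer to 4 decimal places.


From Bayes' theorem: P(H|E) = P(E|H) × P(H) / P(E)

Rearranging for P(H):
P(H) = P(H|E) × P(E) / P(E|H)
     = 0.5238 × 0.5325 / 0.7386
     = 0.27892350 / 0.7386
     = 0.3776


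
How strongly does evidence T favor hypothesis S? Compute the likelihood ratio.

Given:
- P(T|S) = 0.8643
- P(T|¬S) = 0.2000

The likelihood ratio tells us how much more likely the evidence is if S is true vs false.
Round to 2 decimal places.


Likelihood Ratio (LR) = P(T|S) / P(T|¬S)

LR = 0.8643 / 0.2000
   = 4.32

The evidence is 4.32 times more likely if S is true than if S is false.
Because LR exceeds 1, T is evidence for S.


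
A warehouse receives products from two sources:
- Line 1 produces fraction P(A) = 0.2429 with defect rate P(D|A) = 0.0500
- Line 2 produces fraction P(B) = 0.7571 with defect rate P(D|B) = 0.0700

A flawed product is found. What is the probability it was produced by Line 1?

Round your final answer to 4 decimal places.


Let A = from Line 1, D = flawed

Given:
- P(A) = 0.2429, P(B) = 0.7571
- P(D|A) = 0.0500, P(D|B) = 0.0700

Step 1: Find P(D)
P(D) = P(D|A)P(A) + P(D|B)P(B)
     = 0.0500 × 0.2429 + 0.0700 × 0.7571
     = 0.01214500 + 0.05299700
     = 0.06514200

Step 2: Apply Bayes' theorem
P(A|D) = P(D|A)P(A) / P(D)
       = 0.01214500 / 0.06514200
       = 0.1864


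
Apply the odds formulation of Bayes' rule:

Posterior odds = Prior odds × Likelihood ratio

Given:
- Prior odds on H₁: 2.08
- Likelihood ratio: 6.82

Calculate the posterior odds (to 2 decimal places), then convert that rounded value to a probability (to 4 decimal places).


Step 1: Calculate posterior odds
Posterior odds = Prior odds × LR
               = 2.08 × 6.82
               = 14.19

Step 2: Convert to probability
P(H₁|E) = Posterior odds / (1 + Posterior odds)
       = 14.19 / (1 + 14.19)
       = 14.19 / 15.19
       = 0.9342

The evidence increased P(H₁) from 0.6753 to 0.9342.


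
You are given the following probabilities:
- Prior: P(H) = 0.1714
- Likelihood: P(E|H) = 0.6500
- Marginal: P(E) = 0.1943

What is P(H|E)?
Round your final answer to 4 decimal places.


Using Bayes' theorem:

P(H|E) = P(E|H) × P(H) / P(E)
       = 0.6500 × 0.1714 / 0.1943
       = 0.11141000 / 0.1943
       = 0.5734

The evidence strengthens our belief in H.
Prior: 0.1714 → Posterior: 0.5734


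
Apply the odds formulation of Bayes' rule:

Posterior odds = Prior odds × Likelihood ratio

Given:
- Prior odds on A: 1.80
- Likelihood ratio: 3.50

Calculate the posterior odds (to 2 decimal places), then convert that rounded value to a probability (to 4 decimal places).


Step 1: Calculate posterior odds
Posterior odds = Prior odds × LR
               = 1.80 × 3.50
               = 6.30

Step 2: Convert to probability
P(A|E) = Posterior odds / (1 + Posterior odds)
       = 6.30 / (1 + 6.30)
       = 6.30 / 7.30
       = 0.8630

The evidence increased P(A) from 0.6429 to 0.8630.
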